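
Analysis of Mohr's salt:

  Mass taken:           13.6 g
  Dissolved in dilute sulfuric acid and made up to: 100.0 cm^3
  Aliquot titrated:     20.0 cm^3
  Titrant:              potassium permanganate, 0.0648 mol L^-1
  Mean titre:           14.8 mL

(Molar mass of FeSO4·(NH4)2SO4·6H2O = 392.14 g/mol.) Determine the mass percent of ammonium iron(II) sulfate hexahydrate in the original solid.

MnO4^- + 5 Fe^2+ + 8 H^+ → Mn^2+ + 5 Fe^3+ + 4 H2O
n(KMnO4) per titration = 0.0148 × 0.0648 = 9.59 × 10^-4 mol
From the 5:1 ratio, n(FeSO4·(NH4)2SO4·6H2O) in each aliquot = 5/1 × 9.59 × 10^-4 = 4.80 × 10^-3 mol
n(FeSO4·(NH4)2SO4·6H2O) in the whole flask = 4.80 × 10^-3 × 100.0/20.0 = 0.0240 mol
mass of FeSO4·(NH4)2SO4·6H2O = 0.0240 × 392.14 = 9.40 g
% FeSO4·(NH4)2SO4·6H2O = 9.40 / 13.6 × 100 = 69.1 %

69.1 %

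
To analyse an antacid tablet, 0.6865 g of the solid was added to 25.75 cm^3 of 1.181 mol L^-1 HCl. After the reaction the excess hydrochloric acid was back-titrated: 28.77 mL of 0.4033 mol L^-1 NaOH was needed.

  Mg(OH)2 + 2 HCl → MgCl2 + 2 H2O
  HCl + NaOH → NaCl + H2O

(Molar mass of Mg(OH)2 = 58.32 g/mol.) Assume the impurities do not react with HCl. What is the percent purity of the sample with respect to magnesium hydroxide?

n(HCl) added = 0.02575 × 1.181 = 0.03041 mol
n(NaOH) used in back-titration = 0.02877 × 0.4033 = 0.01160 mol
n(HCl) left over = 0.01160 mol (1:1 ratio)
n(HCl) consumed by analyte = 0.03041 − 0.01160 = 0.01881 mol
From the 1:2 ratio, n(Mg(OH)2) = 1/2 × 0.01881 = 9.404 × 10^-3 mol
mass of Mg(OH)2 = 9.404 × 10^-3 × 58.32 = 0.5484 g
% Mg(OH)2 = 0.5484 / 0.6865 × 100 = 79.89 %

79.89 %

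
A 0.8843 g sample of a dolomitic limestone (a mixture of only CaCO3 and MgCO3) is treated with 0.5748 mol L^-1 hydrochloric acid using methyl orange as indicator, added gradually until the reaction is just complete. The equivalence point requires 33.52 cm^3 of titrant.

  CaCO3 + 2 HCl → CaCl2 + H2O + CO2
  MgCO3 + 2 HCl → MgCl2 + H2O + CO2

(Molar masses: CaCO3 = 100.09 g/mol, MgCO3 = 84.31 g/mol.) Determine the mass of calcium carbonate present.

n(HCl) = 0.03352 × 0.5748 = 0.01927 mol
Let x = n(CaCO3), y = n(MgCO3).
Titrant: 2x + 2y = 0.01927;  mass: 100.09x + 84.31y = 0.8843
Solving, x = 4.568 × 10^-3 mol, y = 5.065 × 10^-3 mol
mass of CaCO3 = 4.568 × 10^-3 × 100.09 = 0.4572 g

0.4572 g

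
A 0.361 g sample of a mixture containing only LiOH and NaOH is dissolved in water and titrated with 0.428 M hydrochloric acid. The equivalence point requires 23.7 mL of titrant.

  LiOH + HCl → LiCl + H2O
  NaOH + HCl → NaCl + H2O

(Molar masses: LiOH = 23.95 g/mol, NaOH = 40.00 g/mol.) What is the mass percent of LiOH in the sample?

n(HCl) = 0.0237 × 0.428 = 0.0101 mol
Let x = n(LiOH), y = n(NaOH).
Titrant: 1x + 1y = 0.0101;  mass: 23.95x + 40.00y = 0.361
Solving, x = 2.79 × 10^-3 mol, y = 7.36 × 10^-3 mol
mass of LiOH = 2.79 × 10^-3 × 23.95 = 0.0668 g
% LiOH = 0.0668 / 0.361 × 100 = 18.5 %

18.5 %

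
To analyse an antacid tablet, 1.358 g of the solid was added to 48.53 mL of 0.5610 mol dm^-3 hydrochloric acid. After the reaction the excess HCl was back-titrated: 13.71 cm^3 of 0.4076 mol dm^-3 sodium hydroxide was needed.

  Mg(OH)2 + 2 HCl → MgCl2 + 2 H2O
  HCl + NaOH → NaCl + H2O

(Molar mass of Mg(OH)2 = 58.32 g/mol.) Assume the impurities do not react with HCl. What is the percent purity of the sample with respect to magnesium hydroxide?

n(HCl) added = 0.04853 × 0.5610 = 0.02723 mol
n(NaOH) used in back-titration = 0.01371 × 0.4076 = 5.588 × 10^-3 mol
n(HCl) left over = 5.588 × 10^-3 mol (1:1 ratio)
n(HCl) consumed by analyte = 0.02723 − 5.588 × 10^-3 = 0.02164 mol
From the 1:2 ratio, n(Mg(OH)2) = 1/2 × 0.02164 = 0.01082 mol
mass of Mg(OH)2 = 0.01082 × 58.32 = 0.6309 g
% Mg(OH)2 = 0.6309 / 1.358 × 100 = 46.46 %

46.46 %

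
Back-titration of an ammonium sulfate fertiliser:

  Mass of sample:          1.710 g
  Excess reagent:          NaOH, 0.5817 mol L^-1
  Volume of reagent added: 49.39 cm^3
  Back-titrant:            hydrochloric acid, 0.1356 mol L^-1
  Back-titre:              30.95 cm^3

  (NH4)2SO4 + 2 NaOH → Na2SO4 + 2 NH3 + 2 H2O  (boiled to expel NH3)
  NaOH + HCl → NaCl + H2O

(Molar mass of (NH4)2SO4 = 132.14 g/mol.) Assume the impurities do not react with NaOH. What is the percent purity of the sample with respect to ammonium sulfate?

n(NaOH) added = 0.04939 × 0.5817 = 0.02873 mol
n(HCl) used in back-titration = 0.03095 × 0.1356 = 4.197 × 10^-3 mol
n(NaOH) left over = 4.197 × 10^-3 mol (1:1 ratio)
n(NaOH) consumed by analyte = 0.02873 − 4.197 × 10^-3 = 0.02453 mol
From the 1:2 ratio, n((NH4)2SO4) = 1/2 × 0.02453 = 0.01227 mol
mass of (NH4)2SO4 = 0.01227 × 132.14 = 1.621 g
% (NH4)2SO4 = 1.621 / 1.710 × 100 = 94.79 %

94.79 %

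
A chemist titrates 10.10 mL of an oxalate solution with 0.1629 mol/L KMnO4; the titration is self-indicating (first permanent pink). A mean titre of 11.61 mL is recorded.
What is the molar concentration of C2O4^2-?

0.4681 mol/L

2 MnO4^- + 5 C2O4^2- + 16 H^+ → 2 Mn^2+ + 10 CO2 + 8 H2O
n(KMnO4) = 0.01161 L × 0.1629 mol/L = 1.891 × 10^-3 mol
From the 5:2 mole ratio, n(C2O4^2-) = 5/2 × 1.891 × 10^-3 = 4.728 × 10^-3 mol
[C2O4^2-] = 4.728 × 10^-3 mol / 0.01010 L = 0.4681 mol/L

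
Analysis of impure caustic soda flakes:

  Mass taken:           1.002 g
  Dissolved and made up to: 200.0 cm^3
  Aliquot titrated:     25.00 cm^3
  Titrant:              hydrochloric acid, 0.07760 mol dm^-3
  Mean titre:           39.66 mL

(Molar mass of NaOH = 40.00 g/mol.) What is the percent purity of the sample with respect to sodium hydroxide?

NaOH + HCl → NaCl + H2O
n(HCl) per titration = 0.03966 × 0.07760 = 3.078 × 10^-3 mol
n(NaOH) in each aliquot = 3.078 × 10^-3 mol (1:1 ratio)
n(NaOH) in the whole flask = 3.078 × 10^-3 × 200.0/25.00 = 0.02462 mol
mass of NaOH = 0.02462 × 40.00 = 0.9848 g
% NaOH = 0.9848 / 1.002 × 100 = 98.29 %

98.29 %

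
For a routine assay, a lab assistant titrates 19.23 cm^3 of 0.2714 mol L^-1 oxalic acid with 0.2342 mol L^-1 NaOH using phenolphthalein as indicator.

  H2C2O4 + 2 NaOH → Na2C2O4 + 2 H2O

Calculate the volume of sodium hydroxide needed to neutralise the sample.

n(H2C2O4) = 0.01923 L × 0.2714 mol/L = 5.219 × 10^-3 mol
From the 2:1 stoichiometry, n(NaOH) = 2/1 × 5.219 × 10^-3 = 0.01044 mol
V(NaOH) = 0.01044 mol / 0.2342 mol/L = 0.04457 L = 44.57 mL

44.57 mL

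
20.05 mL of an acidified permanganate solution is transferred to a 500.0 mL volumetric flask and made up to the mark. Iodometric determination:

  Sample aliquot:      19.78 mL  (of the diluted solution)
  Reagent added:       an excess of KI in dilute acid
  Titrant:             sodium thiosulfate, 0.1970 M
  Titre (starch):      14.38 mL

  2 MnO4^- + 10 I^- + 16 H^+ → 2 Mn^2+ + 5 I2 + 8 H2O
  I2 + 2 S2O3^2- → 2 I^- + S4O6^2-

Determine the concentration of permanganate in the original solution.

0.7143 M

n(S2O3^2-) = 0.01438 × 0.1970 = 2.833 × 10^-3 mol
n(I2) = n(S2O3^2-)/2 = 1.416 × 10^-3 mol
From the 2:5 ratio, n(MnO4^-) in the aliquot = 2/5 × 1.416 × 10^-3 = 5.666 × 10^-4 mol
[MnO4^-]_dilute = 5.666 × 10^-4 / 0.01978 = 0.02864 mol/L
[MnO4^-]_original = 0.02864 × 500.0/20.05 = 0.7143 mol/L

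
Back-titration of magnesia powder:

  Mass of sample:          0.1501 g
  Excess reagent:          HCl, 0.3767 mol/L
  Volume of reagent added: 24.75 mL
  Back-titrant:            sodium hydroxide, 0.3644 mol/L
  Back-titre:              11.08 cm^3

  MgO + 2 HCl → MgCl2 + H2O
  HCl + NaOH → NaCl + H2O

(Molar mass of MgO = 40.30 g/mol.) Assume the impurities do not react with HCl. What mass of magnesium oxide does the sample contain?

n(HCl) added = 0.02475 × 0.3767 = 9.323 × 10^-3 mol
n(NaOH) used in back-titration = 0.01108 × 0.3644 = 4.038 × 10^-3 mol
n(HCl) left over = 4.038 × 10^-3 mol (1:1 ratio)
n(HCl) consumed by analyte = 9.323 × 10^-3 − 4.038 × 10^-3 = 5.286 × 10^-3 mol
From the 1:2 ratio, n(MgO) = 1/2 × 5.286 × 10^-3 = 2.643 × 10^-3 mol
mass of MgO = 2.643 × 10^-3 × 40.30 = 0.1065 g

0.1065 g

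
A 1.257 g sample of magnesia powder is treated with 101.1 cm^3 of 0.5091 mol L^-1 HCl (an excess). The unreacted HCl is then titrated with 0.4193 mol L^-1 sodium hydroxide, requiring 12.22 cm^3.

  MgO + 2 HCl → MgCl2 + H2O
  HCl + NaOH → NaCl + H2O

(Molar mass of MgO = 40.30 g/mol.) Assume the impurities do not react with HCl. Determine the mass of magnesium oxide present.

n(HCl) added = 0.1011 × 0.5091 = 0.05147 mol
n(NaOH) used in back-titration = 0.01222 × 0.4193 = 5.124 × 10^-3 mol
n(HCl) left over = 5.124 × 10^-3 mol (1:1 ratio)
n(HCl) consumed by analyte = 0.05147 − 5.124 × 10^-3 = 0.04635 mol
From the 1:2 ratio, n(MgO) = 1/2 × 0.04635 = 0.02317 mol
mass of MgO = 0.02317 × 40.30 = 0.9339 g

0.9339 g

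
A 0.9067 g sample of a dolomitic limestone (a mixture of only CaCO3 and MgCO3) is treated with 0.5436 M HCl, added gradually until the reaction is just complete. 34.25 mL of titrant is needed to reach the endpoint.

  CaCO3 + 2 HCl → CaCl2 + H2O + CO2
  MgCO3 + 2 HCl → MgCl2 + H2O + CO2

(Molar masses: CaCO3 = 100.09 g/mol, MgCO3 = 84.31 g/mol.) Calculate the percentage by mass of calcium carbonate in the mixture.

n(HCl) = 0.03425 × 0.5436 = 0.01862 mol
Let x = n(CaCO3), y = n(MgCO3).
Titrant: 2x + 2y = 0.01862;  mass: 100.09x + 84.31y = 0.9067
Solving, x = 7.722 × 10^-3 mol, y = 1.588 × 10^-3 mol
mass of CaCO3 = 7.722 × 10^-3 × 100.09 = 0.7728 g
% CaCO3 = 0.7728 / 0.9067 × 100 = 85.24 %

85.24 %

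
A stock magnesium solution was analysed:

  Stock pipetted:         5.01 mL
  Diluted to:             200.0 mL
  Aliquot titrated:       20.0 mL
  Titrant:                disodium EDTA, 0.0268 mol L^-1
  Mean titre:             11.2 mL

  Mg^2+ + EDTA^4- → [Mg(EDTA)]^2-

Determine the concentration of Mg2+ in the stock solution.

0.599 mol/L

n(EDTA) = 0.0112 × 0.0268 = 3.00 × 10^-4 mol
n(Mg2+) in the aliquot = 3.00 × 10^-4 mol (1:1 ratio)
[Mg2+]_dilute = 3.00 × 10^-4 / 0.0200 = 0.0150 mol/L
Dilution factor = 200.0 / 5.01 = 39.92
[Mg2+]_stock = 0.0150 × 39.92 = 0.599 mol/L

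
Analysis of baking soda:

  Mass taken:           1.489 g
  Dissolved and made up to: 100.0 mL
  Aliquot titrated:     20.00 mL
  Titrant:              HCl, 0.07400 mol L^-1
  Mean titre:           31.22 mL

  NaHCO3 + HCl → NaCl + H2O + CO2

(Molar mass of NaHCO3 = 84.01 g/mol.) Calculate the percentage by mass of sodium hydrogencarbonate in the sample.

n(HCl) per titration = 0.03122 × 0.07400 = 2.310 × 10^-3 mol
n(NaHCO3) in each aliquot = 2.310 × 10^-3 mol (1:1 ratio)
n(NaHCO3) in the whole flask = 2.310 × 10^-3 × 100.0/20.00 = 0.01155 mol
mass of NaHCO3 = 0.01155 × 84.01 = 0.9704 g
% NaHCO3 = 0.9704 / 1.489 × 100 = 65.17 %

65.17 %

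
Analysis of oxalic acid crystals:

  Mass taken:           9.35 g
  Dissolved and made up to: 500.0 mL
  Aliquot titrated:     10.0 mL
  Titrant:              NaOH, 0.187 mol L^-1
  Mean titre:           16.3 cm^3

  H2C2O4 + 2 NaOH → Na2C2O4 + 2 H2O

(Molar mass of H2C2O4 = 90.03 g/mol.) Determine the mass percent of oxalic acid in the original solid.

73.4 %

n(NaOH) per titration = 0.0163 × 0.187 = 3.05 × 10^-3 mol
From the 1:2 ratio, n(H2C2O4) in each aliquot = 1/2 × 3.05 × 10^-3 = 1.52 × 10^-3 mol
n(H2C2O4) in the whole flask = 1.52 × 10^-3 × 500.0/10.0 = 0.0762 mol
mass of H2C2O4 = 0.0762 × 90.03 = 6.86 g
% H2C2O4 = 6.86 / 9.35 × 100 = 73.4 %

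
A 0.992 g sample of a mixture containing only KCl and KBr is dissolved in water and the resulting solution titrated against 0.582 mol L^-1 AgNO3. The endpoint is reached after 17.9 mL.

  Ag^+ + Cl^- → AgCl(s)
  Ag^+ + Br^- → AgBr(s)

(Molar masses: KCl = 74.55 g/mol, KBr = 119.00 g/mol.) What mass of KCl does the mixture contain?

0.415 g

n(AgNO3) = 0.0179 × 0.582 = 0.0104 mol
Let x = n(KCl), y = n(KBr).
Titrant: 1x + 1y = 0.0104;  mass: 74.55x + 119.00y = 0.992
Solving, x = 5.57 × 10^-3 mol, y = 4.84 × 10^-3 mol
mass of KCl = 5.57 × 10^-3 × 74.55 = 0.415 g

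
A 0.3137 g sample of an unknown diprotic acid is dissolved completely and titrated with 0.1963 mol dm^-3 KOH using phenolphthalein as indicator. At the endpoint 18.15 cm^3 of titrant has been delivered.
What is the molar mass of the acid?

n(KOH) = 0.01815 L × 0.1963 mol/L = 3.563 × 10^-3 mol
From the 1:2 ratio, n(H2A) = 1/2 × 3.563 × 10^-3 = 1.781 × 10^-3 mol
M = m / n = 0.3137 g / 1.781 × 10^-3 mol = 176.1 g/mol

176.1 g/mol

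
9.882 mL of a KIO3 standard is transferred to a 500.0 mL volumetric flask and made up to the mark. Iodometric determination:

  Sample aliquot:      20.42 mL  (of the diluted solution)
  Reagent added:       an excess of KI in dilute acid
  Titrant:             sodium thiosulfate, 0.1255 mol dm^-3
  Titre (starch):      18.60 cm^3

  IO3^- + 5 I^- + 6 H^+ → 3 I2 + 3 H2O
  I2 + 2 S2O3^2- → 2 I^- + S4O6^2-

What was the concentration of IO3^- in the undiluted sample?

n(S2O3^2-) = 0.01860 × 0.1255 = 2.334 × 10^-3 mol
n(I2) = n(S2O3^2-)/2 = 1.167 × 10^-3 mol
From the 1:3 ratio, n(IO3^-) in the aliquot = 1/3 × 1.167 × 10^-3 = 3.890 × 10^-4 mol
[IO3^-]_dilute = 3.890 × 10^-4 / 0.02042 = 0.01905 mol/L
[IO3^-]_original = 0.01905 × 500.0/9.882 = 0.9640 mol/L

0.9640 mol/L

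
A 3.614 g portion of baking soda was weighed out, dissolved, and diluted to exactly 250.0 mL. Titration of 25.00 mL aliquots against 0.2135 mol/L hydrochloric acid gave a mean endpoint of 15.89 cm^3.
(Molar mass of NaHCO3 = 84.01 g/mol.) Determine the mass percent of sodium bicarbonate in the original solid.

78.86 %

NaHCO3 + HCl → NaCl + H2O + CO2
n(HCl) per titration = 0.01589 × 0.2135 = 3.393 × 10^-3 mol
n(NaHCO3) in each aliquot = 3.393 × 10^-3 mol (1:1 ratio)
n(NaHCO3) in the whole flask = 3.393 × 10^-3 × 250.0/25.00 = 0.03393 mol
mass of NaHCO3 = 0.03393 × 84.01 = 2.850 g
% NaHCO3 = 2.850 / 3.614 × 100 = 78.86 %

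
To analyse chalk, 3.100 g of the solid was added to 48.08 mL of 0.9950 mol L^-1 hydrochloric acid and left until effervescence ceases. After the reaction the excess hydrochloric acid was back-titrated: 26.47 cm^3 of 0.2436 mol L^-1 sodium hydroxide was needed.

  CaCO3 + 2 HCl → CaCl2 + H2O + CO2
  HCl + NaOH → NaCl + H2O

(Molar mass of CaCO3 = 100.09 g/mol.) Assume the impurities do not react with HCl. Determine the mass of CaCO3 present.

2.071 g

n(HCl) added = 0.04808 × 0.9950 = 0.04784 mol
n(NaOH) used in back-titration = 0.02647 × 0.2436 = 6.448 × 10^-3 mol
n(HCl) left over = 6.448 × 10^-3 mol (1:1 ratio)
n(HCl) consumed by analyte = 0.04784 − 6.448 × 10^-3 = 0.04139 mol
From the 1:2 ratio, n(CaCO3) = 1/2 × 0.04139 = 0.02070 mol
mass of CaCO3 = 0.02070 × 100.09 = 2.071 g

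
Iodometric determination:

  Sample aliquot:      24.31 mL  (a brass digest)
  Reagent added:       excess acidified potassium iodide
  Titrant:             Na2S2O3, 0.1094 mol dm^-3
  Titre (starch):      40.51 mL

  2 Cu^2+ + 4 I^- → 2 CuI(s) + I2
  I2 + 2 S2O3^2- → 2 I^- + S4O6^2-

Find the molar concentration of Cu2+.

n(S2O3^2-) = 0.04051 × 0.1094 = 4.432 × 10^-3 mol
n(I2) = n(S2O3^2-)/2 = 2.216 × 10^-3 mol
From the 2:1 ratio, n(Cu2+) in the aliquot = 2/1 × 2.216 × 10^-3 = 4.432 × 10^-3 mol
[Cu2+] = 4.432 × 10^-3 / 0.02431 = 0.1823 mol/L

0.1823 mol/L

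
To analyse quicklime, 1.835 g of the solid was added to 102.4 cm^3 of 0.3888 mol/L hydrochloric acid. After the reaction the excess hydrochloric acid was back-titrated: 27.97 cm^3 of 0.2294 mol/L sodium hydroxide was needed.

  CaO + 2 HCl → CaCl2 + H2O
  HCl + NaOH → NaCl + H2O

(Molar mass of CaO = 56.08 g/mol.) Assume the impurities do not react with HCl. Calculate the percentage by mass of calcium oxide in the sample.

51.03 %

n(HCl) added = 0.1024 × 0.3888 = 0.03981 mol
n(NaOH) used in back-titration = 0.02797 × 0.2294 = 6.416 × 10^-3 mol
n(HCl) left over = 6.416 × 10^-3 mol (1:1 ratio)
n(HCl) consumed by analyte = 0.03981 − 6.416 × 10^-3 = 0.03340 mol
From the 1:2 ratio, n(CaO) = 1/2 × 0.03340 = 0.01670 mol
mass of CaO = 0.01670 × 56.08 = 0.9364 g
% CaO = 0.9364 / 1.835 × 100 = 51.03 %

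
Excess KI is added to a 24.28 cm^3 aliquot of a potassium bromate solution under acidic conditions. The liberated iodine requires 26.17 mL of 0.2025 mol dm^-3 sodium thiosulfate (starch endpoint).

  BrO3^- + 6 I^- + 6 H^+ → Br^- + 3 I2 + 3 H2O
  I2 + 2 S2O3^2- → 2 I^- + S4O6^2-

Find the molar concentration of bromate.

0.03638 mol/L

n(S2O3^2-) = 0.02617 × 0.2025 = 5.299 × 10^-3 mol
n(I2) = n(S2O3^2-)/2 = 2.650 × 10^-3 mol
From the 1:3 ratio, n(BrO3^-) in the aliquot = 1/3 × 2.650 × 10^-3 = 8.832 × 10^-4 mol
[BrO3^-] = 8.832 × 10^-4 / 0.02428 = 0.03638 mol/L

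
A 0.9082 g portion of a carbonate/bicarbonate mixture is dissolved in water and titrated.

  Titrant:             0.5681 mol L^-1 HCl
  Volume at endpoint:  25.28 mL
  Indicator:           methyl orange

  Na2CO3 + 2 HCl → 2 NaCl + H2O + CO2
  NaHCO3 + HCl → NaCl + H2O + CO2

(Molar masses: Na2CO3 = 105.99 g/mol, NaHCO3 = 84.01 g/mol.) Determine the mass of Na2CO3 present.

0.5097 g

n(HCl) = 0.02528 × 0.5681 = 0.01436 mol
Let x = n(Na2CO3), y = n(NaHCO3).
Titrant: 2x + 1y = 0.01436;  mass: 105.99x + 84.01y = 0.9082
Solving, x = 4.809 × 10^-3 mol, y = 4.743 × 10^-3 mol
mass of Na2CO3 = 4.809 × 10^-3 × 105.99 = 0.5097 g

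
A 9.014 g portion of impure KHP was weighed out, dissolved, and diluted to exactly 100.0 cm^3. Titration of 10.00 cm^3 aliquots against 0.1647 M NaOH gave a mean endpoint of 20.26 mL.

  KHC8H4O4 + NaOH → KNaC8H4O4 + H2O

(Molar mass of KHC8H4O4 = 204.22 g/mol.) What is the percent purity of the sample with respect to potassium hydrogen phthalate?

n(NaOH) per titration = 0.02026 × 0.1647 = 3.337 × 10^-3 mol
n(KHC8H4O4) in each aliquot = 3.337 × 10^-3 mol (1:1 ratio)
n(KHC8H4O4) in the whole flask = 3.337 × 10^-3 × 100.0/10.00 = 0.03337 mol
mass of KHC8H4O4 = 0.03337 × 204.22 = 6.814 g
% KHC8H4O4 = 6.814 / 9.014 × 100 = 75.60 %

75.60 %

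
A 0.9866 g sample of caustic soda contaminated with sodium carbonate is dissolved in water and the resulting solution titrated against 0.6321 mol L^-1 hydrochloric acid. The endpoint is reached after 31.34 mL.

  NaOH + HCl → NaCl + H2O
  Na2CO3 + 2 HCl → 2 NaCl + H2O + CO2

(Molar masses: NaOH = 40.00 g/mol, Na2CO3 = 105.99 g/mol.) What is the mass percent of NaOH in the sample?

n(HCl) = 0.03134 × 0.6321 = 0.01981 mol
Let x = n(NaOH), y = n(Na2CO3).
Titrant: 1x + 2y = 0.01981;  mass: 40.00x + 105.99y = 0.9866
Solving, x = 4.866 × 10^-3 mol, y = 7.472 × 10^-3 mol
mass of NaOH = 4.866 × 10^-3 × 40.00 = 0.1946 g
% NaOH = 0.1946 / 0.9866 × 100 = 19.73 %

19.73 %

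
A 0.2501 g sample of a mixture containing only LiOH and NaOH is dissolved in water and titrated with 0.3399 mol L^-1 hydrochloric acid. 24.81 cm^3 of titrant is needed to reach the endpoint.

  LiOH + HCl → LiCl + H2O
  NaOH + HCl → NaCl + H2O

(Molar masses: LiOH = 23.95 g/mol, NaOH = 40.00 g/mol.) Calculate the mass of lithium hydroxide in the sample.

n(HCl) = 0.02481 × 0.3399 = 8.433 × 10^-3 mol
Let x = n(LiOH), y = n(NaOH).
Titrant: 1x + 1y = 8.433 × 10^-3;  mass: 23.95x + 40.00y = 0.2501
Solving, x = 5.434 × 10^-3 mol, y = 2.999 × 10^-3 mol
mass of LiOH = 5.434 × 10^-3 × 23.95 = 0.1301 g

0.1301 g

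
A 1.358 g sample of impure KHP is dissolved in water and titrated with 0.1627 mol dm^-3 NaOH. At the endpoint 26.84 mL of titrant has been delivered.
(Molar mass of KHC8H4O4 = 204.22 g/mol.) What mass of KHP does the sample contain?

0.8918 g

KHC8H4O4 + NaOH → KNaC8H4O4 + H2O
n(NaOH) = 0.02684 L × 0.1627 mol/L = 4.367 × 10^-3 mol
n(KHC8H4O4) = 4.367 × 10^-3 mol (1:1 ratio)
mass of KHC8H4O4 = 4.367 × 10^-3 × 204.22 g/mol = 0.8918 g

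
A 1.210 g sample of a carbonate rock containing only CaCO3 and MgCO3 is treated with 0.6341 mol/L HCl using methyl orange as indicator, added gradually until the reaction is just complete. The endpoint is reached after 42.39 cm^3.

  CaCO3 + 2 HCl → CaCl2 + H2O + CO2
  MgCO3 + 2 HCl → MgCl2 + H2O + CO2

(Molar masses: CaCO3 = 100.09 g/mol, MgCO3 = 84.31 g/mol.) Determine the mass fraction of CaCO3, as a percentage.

40.31 %

n(HCl) = 0.04239 × 0.6341 = 0.02688 mol
Let x = n(CaCO3), y = n(MgCO3).
Titrant: 2x + 2y = 0.02688;  mass: 100.09x + 84.31y = 1.210
Solving, x = 4.873 × 10^-3 mol, y = 8.567 × 10^-3 mol
mass of CaCO3 = 4.873 × 10^-3 × 100.09 = 0.4877 g
% CaCO3 = 0.4877 / 1.210 × 100 = 40.31 %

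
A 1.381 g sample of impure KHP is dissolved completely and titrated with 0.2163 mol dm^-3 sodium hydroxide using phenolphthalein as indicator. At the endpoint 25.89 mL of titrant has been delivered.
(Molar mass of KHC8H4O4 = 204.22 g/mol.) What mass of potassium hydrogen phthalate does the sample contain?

KHC8H4O4 + NaOH → KNaC8H4O4 + H2O
n(NaOH) = 0.02589 L × 0.2163 mol/L = 5.600 × 10^-3 mol
n(KHC8H4O4) = 5.600 × 10^-3 mol (1:1 ratio)
mass of KHC8H4O4 = 5.600 × 10^-3 × 204.22 g/mol = 1.144 g

1.144 g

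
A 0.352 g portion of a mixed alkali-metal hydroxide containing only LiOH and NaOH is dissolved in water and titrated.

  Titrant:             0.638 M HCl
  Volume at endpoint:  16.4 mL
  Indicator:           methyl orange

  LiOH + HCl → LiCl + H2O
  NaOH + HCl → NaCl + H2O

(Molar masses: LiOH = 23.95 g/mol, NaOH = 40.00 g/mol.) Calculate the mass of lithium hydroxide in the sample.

n(HCl) = 0.0164 × 0.638 = 0.0105 mol
Let x = n(LiOH), y = n(NaOH).
Titrant: 1x + 1y = 0.0105;  mass: 23.95x + 40.00y = 0.352
Solving, x = 4.15 × 10^-3 mol, y = 6.32 × 10^-3 mol
mass of LiOH = 4.15 × 10^-3 × 23.95 = 0.0993 g

0.0993 g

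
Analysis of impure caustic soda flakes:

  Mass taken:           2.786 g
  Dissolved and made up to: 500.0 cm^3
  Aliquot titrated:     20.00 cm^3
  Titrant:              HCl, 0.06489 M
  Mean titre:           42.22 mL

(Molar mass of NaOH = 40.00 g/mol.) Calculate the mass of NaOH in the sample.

2.740 g

NaOH + HCl → NaCl + H2O
n(HCl) per titration = 0.04222 × 0.06489 = 2.740 × 10^-3 mol
n(NaOH) in each aliquot = 2.740 × 10^-3 mol (1:1 ratio)
n(NaOH) in the whole flask = 2.740 × 10^-3 × 500.0/20.00 = 0.06849 mol
mass of NaOH = 0.06849 × 40.00 = 2.740 g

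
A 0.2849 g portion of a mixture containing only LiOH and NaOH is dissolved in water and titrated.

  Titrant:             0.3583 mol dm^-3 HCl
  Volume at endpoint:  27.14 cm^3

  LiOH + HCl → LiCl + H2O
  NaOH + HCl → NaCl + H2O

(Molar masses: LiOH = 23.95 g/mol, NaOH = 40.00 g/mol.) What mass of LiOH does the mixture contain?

0.1553 g

n(HCl) = 0.02714 × 0.3583 = 9.724 × 10^-3 mol
Let x = n(LiOH), y = n(NaOH).
Titrant: 1x + 1y = 9.724 × 10^-3;  mass: 23.95x + 40.00y = 0.2849
Solving, x = 6.484 × 10^-3 mol, y = 3.240 × 10^-3 mol
mass of LiOH = 6.484 × 10^-3 × 23.95 = 0.1553 g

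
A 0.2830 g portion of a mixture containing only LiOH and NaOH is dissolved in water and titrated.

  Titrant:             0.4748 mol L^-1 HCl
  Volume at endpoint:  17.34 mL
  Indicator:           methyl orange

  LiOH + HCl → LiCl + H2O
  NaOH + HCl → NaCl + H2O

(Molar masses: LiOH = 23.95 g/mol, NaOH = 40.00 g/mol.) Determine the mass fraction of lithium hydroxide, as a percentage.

n(HCl) = 0.01734 × 0.4748 = 8.233 × 10^-3 mol
Let x = n(LiOH), y = n(NaOH).
Titrant: 1x + 1y = 8.233 × 10^-3;  mass: 23.95x + 40.00y = 0.2830
Solving, x = 2.886 × 10^-3 mol, y = 5.347 × 10^-3 mol
mass of LiOH = 2.886 × 10^-3 × 23.95 = 0.06912 g
% LiOH = 0.06912 / 0.2830 × 100 = 24.42 %

24.42 %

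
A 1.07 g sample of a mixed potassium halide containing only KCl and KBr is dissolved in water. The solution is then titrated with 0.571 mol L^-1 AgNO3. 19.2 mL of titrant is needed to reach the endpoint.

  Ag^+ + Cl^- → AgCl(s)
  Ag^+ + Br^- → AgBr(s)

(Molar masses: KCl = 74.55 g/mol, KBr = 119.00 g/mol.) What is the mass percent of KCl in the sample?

n(AgNO3) = 0.0192 × 0.571 = 0.0110 mol
Let x = n(KCl), y = n(KBr).
Titrant: 1x + 1y = 0.0110;  mass: 74.55x + 119.00y = 1.07
Solving, x = 5.28 × 10^-3 mol, y = 5.68 × 10^-3 mol
mass of KCl = 5.28 × 10^-3 × 74.55 = 0.393 g
% KCl = 0.393 / 1.07 × 100 = 36.8 %

36.8 %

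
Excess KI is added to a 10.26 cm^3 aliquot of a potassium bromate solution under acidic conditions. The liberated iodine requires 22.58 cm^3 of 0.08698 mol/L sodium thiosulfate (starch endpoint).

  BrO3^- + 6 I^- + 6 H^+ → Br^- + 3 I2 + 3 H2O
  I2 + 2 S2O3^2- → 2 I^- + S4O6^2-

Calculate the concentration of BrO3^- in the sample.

n(S2O3^2-) = 0.02258 × 0.08698 = 1.964 × 10^-3 mol
n(I2) = n(S2O3^2-)/2 = 9.820 × 10^-4 mol
From the 1:3 ratio, n(BrO3^-) in the aliquot = 1/3 × 9.820 × 10^-4 = 3.273 × 10^-4 mol
[BrO3^-] = 3.273 × 10^-4 / 0.01026 = 0.03190 mol/L

0.03190 mol/L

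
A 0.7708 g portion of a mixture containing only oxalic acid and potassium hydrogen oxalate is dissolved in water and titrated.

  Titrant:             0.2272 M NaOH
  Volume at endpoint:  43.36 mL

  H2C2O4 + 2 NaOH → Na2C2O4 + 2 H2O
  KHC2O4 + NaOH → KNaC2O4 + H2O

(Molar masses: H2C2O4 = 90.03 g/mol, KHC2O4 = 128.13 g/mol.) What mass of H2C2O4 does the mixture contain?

n(NaOH) = 0.04336 × 0.2272 = 9.851 × 10^-3 mol
Let x = n(H2C2O4), y = n(KHC2O4).
Titrant: 2x + 1y = 9.851 × 10^-3;  mass: 90.03x + 128.13y = 0.7708
Solving, x = 2.956 × 10^-3 mol, y = 3.938 × 10^-3 mol
mass of H2C2O4 = 2.956 × 10^-3 × 90.03 = 0.2662 g

0.2662 g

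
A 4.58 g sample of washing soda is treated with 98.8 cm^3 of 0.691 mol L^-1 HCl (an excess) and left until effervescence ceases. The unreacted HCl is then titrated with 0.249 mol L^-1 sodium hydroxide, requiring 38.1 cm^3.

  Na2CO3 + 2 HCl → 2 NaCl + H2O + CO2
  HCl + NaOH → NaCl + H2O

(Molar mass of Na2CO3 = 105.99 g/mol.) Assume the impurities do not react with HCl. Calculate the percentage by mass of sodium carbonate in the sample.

n(HCl) added = 0.0988 × 0.691 = 0.0683 mol
n(NaOH) used in back-titration = 0.0381 × 0.249 = 9.49 × 10^-3 mol
n(HCl) left over = 9.49 × 10^-3 mol (1:1 ratio)
n(HCl) consumed by analyte = 0.0683 − 9.49 × 10^-3 = 0.0588 mol
From the 1:2 ratio, n(Na2CO3) = 1/2 × 0.0588 = 0.0294 mol
mass of Na2CO3 = 0.0294 × 105.99 = 3.12 g
% Na2CO3 = 3.12 / 4.58 × 100 = 68.0 %

68.0 %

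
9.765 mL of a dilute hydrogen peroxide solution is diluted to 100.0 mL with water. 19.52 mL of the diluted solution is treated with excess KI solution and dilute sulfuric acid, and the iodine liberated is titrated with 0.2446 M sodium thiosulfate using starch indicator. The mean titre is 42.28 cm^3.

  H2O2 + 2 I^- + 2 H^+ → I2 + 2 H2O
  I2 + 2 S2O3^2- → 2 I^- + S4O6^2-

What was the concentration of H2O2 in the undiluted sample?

n(S2O3^2-) = 0.04228 × 0.2446 = 0.01034 mol
n(I2) = n(S2O3^2-)/2 = 5.171 × 10^-3 mol
n(H2O2) in the aliquot = 5.171 × 10^-3 mol (1:1 ratio)
[H2O2]_dilute = 5.171 × 10^-3 / 0.01952 = 0.2649 mol/L
[H2O2]_original = 0.2649 × 100.0/9.765 = 2.713 mol/L

2.713 M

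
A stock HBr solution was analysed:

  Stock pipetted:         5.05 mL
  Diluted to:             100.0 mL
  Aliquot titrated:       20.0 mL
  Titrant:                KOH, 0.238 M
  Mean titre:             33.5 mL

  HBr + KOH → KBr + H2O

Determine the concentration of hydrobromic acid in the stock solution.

n(KOH) = 0.0335 × 0.238 = 7.97 × 10^-3 mol
n(HBr) in the aliquot = 7.97 × 10^-3 mol (1:1 ratio)
[HBr]_dilute = 7.97 × 10^-3 / 0.0200 = 0.399 mol/L
Dilution factor = 100.0 / 5.05 = 19.80
[HBr]_stock = 0.399 × 19.80 = 7.89 mol/L

7.89 M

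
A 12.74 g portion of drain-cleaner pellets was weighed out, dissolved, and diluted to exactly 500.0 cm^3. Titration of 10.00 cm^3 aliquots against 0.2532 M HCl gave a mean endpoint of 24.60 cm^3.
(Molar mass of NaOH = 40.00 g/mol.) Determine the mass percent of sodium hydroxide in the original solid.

97.78 %

NaOH + HCl → NaCl + H2O
n(HCl) per titration = 0.02460 × 0.2532 = 6.229 × 10^-3 mol
n(NaOH) in each aliquot = 6.229 × 10^-3 mol (1:1 ratio)
n(NaOH) in the whole flask = 6.229 × 10^-3 × 500.0/10.00 = 0.3114 mol
mass of NaOH = 0.3114 × 40.00 = 12.46 g
% NaOH = 12.46 / 12.74 × 100 = 97.78 %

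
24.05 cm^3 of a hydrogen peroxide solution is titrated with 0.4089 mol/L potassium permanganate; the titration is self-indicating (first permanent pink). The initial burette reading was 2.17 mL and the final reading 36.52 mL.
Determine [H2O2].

2 MnO4^- + 5 H2O2 + 6 H^+ → 2 Mn^2+ + 5 O2 + 8 H2O
n(KMnO4) = 0.03435 L × 0.4089 mol/L = 0.01405 mol
From the 5:2 mole ratio, n(H2O2) = 5/2 × 0.01405 = 0.03511 mol
[H2O2] = 0.03511 mol / 0.02405 L = 1.460 mol/L

1.460 mol/L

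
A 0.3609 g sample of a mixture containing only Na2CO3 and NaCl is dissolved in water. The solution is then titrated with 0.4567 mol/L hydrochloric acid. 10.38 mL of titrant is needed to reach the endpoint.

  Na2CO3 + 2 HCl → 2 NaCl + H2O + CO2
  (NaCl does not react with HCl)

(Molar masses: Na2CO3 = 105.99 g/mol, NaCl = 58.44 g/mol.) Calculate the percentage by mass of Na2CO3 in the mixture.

69.61 %

n(HCl) = 0.01038 × 0.4567 = 4.741 × 10^-3 mol
Let x = n(Na2CO3), y = n(NaCl).
Titrant: 2x = 4.741 × 10^-3;  mass: 105.99x + 58.44y = 0.3609
Solving, x = 2.370 × 10^-3 mol, y = 1.877 × 10^-3 mol
mass of Na2CO3 = 2.370 × 10^-3 × 105.99 = 0.2512 g
% Na2CO3 = 0.2512 / 0.3609 × 100 = 69.61 %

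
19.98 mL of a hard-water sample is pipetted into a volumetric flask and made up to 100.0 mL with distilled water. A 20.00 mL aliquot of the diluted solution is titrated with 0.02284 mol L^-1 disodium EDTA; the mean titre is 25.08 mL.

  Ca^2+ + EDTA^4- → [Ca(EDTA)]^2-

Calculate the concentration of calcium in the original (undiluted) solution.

n(EDTA) = 0.02508 × 0.02284 = 5.728 × 10^-4 mol
n(Ca2+) in the aliquot = 5.728 × 10^-4 mol (1:1 ratio)
[Ca2+]_dilute = 5.728 × 10^-4 / 0.02000 = 0.02864 mol/L
Dilution factor = 100.0 / 19.98 = 5.005
[Ca2+]_stock = 0.02864 × 5.005 = 0.1434 mol/L

0.1434 mol/L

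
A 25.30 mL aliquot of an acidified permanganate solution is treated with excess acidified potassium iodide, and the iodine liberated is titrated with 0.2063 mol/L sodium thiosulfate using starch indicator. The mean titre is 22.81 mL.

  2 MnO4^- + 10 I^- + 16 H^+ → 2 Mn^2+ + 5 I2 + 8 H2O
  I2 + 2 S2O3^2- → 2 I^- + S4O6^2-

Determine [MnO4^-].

0.03720 mol/L

n(S2O3^2-) = 0.02281 × 0.2063 = 4.706 × 10^-3 mol
n(I2) = n(S2O3^2-)/2 = 2.353 × 10^-3 mol
From the 2:5 ratio, n(MnO4^-) in the aliquot = 2/5 × 2.353 × 10^-3 = 9.411 × 10^-4 mol
[MnO4^-] = 9.411 × 10^-4 / 0.02530 = 0.03720 mol/L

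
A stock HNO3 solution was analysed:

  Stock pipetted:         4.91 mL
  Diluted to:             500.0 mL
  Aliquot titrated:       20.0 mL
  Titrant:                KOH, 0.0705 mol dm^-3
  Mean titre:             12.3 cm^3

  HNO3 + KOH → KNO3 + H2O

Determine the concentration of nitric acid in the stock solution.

n(KOH) = 0.0123 × 0.0705 = 8.67 × 10^-4 mol
n(HNO3) in the aliquot = 8.67 × 10^-4 mol (1:1 ratio)
[HNO3]_dilute = 8.67 × 10^-4 / 0.0200 = 0.0434 mol/L
Dilution factor = 500.0 / 4.91 = 101.8
[HNO3]_stock = 0.0434 × 101.8 = 4.42 mol/L

4.42 mol/L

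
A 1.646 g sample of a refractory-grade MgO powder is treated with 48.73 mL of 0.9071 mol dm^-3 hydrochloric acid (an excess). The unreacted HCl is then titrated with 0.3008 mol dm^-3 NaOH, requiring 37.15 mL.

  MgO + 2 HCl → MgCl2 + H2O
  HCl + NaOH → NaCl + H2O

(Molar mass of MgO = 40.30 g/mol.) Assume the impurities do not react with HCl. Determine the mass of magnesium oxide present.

0.6655 g

n(HCl) added = 0.04873 × 0.9071 = 0.04420 mol
n(NaOH) used in back-titration = 0.03715 × 0.3008 = 0.01117 mol
n(HCl) left over = 0.01117 mol (1:1 ratio)
n(HCl) consumed by analyte = 0.04420 − 0.01117 = 0.03303 mol
From the 1:2 ratio, n(MgO) = 1/2 × 0.03303 = 0.01651 mol
mass of MgO = 0.01651 × 40.30 = 0.6655 g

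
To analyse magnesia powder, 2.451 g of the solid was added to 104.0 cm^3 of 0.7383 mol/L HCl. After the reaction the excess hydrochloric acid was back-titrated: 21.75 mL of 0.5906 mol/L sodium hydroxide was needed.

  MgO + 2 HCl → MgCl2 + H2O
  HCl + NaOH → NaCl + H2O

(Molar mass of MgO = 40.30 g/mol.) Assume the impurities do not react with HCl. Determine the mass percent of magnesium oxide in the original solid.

n(HCl) added = 0.1040 × 0.7383 = 0.07678 mol
n(NaOH) used in back-titration = 0.02175 × 0.5906 = 0.01285 mol
n(HCl) left over = 0.01285 mol (1:1 ratio)
n(HCl) consumed by analyte = 0.07678 − 0.01285 = 0.06394 mol
From the 1:2 ratio, n(MgO) = 1/2 × 0.06394 = 0.03197 mol
mass of MgO = 0.03197 × 40.30 = 1.288 g
% MgO = 1.288 / 2.451 × 100 = 52.56 %

52.56 %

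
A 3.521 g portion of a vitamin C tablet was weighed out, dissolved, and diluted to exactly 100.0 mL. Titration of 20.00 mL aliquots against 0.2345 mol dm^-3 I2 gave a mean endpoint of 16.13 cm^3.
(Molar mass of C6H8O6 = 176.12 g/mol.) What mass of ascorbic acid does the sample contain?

3.331 g

C6H8O6 + I2 → C6H6O6 + 2 HI
n(I2) per titration = 0.01613 × 0.2345 = 3.782 × 10^-3 mol
n(C6H8O6) in each aliquot = 3.782 × 10^-3 mol (1:1 ratio)
n(C6H8O6) in the whole flask = 3.782 × 10^-3 × 100.0/20.00 = 0.01891 mol
mass of C6H8O6 = 0.01891 × 176.12 = 3.331 g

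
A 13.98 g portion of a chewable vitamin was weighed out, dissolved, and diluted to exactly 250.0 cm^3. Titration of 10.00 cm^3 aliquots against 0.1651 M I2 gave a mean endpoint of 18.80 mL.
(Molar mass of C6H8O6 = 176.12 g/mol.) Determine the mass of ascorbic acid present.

13.67 g

C6H8O6 + I2 → C6H6O6 + 2 HI
n(I2) per titration = 0.01880 × 0.1651 = 3.104 × 10^-3 mol
n(C6H8O6) in each aliquot = 3.104 × 10^-3 mol (1:1 ratio)
n(C6H8O6) in the whole flask = 3.104 × 10^-3 × 250.0/10.00 = 0.07760 mol
mass of C6H8O6 = 0.07760 × 176.12 = 13.67 g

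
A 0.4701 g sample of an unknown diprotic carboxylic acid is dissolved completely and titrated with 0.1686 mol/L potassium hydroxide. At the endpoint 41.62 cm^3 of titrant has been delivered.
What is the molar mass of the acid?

134.0 g/mol

n(KOH) = 0.04162 L × 0.1686 mol/L = 7.017 × 10^-3 mol
From the 1:2 ratio, n(H2A) = 1/2 × 7.017 × 10^-3 = 3.509 × 10^-3 mol
M = m / n = 0.4701 g / 3.509 × 10^-3 mol = 134.0 g/mol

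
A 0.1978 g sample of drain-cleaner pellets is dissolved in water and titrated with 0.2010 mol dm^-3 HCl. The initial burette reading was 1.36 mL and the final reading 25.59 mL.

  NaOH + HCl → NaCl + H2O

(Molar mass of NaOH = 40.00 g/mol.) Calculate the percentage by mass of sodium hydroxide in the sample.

98.49 %

n(HCl) = 0.02423 L × 0.2010 mol/L = 4.870 × 10^-3 mol
n(NaOH) = 4.870 × 10^-3 mol (1:1 ratio)
mass of NaOH = 4.870 × 10^-3 × 40.00 g/mol = 0.1948 g
% NaOH = 0.1948 / 0.1978 × 100 = 98.49 %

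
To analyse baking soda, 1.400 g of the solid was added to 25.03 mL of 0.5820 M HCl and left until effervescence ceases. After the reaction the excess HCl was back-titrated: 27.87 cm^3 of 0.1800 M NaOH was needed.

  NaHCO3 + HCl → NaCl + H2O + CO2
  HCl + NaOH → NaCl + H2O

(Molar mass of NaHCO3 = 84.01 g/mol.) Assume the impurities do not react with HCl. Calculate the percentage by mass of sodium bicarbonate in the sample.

n(HCl) added = 0.02503 × 0.5820 = 0.01457 mol
n(NaOH) used in back-titration = 0.02787 × 0.1800 = 5.017 × 10^-3 mol
n(HCl) left over = 5.017 × 10^-3 mol (1:1 ratio)
n(HCl) consumed by analyte = 0.01457 − 5.017 × 10^-3 = 9.551 × 10^-3 mol
n(NaHCO3) = 9.551 × 10^-3 mol (1:1 ratio)
mass of NaHCO3 = 9.551 × 10^-3 × 84.01 = 0.8024 g
% NaHCO3 = 0.8024 / 1.400 × 100 = 57.31 %

57.31 %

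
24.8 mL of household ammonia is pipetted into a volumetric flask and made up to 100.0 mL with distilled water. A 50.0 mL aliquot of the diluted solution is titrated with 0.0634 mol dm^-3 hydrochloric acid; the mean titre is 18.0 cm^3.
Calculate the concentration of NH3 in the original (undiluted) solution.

NH3 + HCl → NH4Cl
n(HCl) = 0.0180 × 0.0634 = 1.14 × 10^-3 mol
n(NH3) in the aliquot = 1.14 × 10^-3 mol (1:1 ratio)
[NH3]_dilute = 1.14 × 10^-3 / 0.0500 = 0.0228 mol/L
Dilution factor = 100.0 / 24.8 = 4.032
[NH3]_stock = 0.0228 × 4.032 = 0.0920 mol/L

0.0920 mol/L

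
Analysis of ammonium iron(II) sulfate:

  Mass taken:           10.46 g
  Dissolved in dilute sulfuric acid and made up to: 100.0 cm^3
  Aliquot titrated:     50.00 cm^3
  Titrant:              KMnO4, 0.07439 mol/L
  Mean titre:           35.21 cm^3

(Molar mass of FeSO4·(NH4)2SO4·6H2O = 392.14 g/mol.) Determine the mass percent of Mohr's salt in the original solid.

98.20 %

MnO4^- + 5 Fe^2+ + 8 H^+ → Mn^2+ + 5 Fe^3+ + 4 H2O
n(KMnO4) per titration = 0.03521 × 0.07439 = 2.619 × 10^-3 mol
From the 5:1 ratio, n(FeSO4·(NH4)2SO4·6H2O) in each aliquot = 5/1 × 2.619 × 10^-3 = 0.01310 mol
n(FeSO4·(NH4)2SO4·6H2O) in the whole flask = 0.01310 × 100.0/50.00 = 0.02619 mol
mass of FeSO4·(NH4)2SO4·6H2O = 0.02619 × 392.14 = 10.27 g
% FeSO4·(NH4)2SO4·6H2O = 10.27 / 10.46 × 100 = 98.20 %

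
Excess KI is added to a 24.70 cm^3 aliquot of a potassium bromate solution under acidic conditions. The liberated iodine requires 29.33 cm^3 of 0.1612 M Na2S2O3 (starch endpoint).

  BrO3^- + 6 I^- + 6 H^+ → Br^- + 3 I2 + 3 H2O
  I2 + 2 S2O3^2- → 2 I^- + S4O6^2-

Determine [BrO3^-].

0.03190 M

n(S2O3^2-) = 0.02933 × 0.1612 = 4.728 × 10^-3 mol
n(I2) = n(S2O3^2-)/2 = 2.364 × 10^-3 mol
From the 1:3 ratio, n(BrO3^-) in the aliquot = 1/3 × 2.364 × 10^-3 = 7.880 × 10^-4 mol
[BrO3^-] = 7.880 × 10^-4 / 0.02470 = 0.03190 mol/L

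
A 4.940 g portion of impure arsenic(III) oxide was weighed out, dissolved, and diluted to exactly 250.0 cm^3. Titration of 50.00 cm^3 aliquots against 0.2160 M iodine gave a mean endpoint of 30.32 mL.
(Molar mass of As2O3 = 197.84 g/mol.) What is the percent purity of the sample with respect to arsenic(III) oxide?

As2O3 + 2 I2 + 2 H2O → As2O5 + 4 HI
n(I2) per titration = 0.03032 × 0.2160 = 6.549 × 10^-3 mol
From the 1:2 ratio, n(As2O3) in each aliquot = 1/2 × 6.549 × 10^-3 = 3.275 × 10^-3 mol
n(As2O3) in the whole flask = 3.275 × 10^-3 × 250.0/50.00 = 0.01637 mol
mass of As2O3 = 0.01637 × 197.84 = 3.239 g
% As2O3 = 3.239 / 4.940 × 100 = 65.57 %

65.57 %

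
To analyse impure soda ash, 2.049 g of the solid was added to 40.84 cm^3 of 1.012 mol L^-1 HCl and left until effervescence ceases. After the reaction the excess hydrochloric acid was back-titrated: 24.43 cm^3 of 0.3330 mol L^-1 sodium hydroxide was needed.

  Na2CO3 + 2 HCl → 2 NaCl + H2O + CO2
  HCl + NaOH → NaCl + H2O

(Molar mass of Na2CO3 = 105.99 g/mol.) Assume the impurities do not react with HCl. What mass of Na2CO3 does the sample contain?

n(HCl) added = 0.04084 × 1.012 = 0.04133 mol
n(NaOH) used in back-titration = 0.02443 × 0.3330 = 8.135 × 10^-3 mol
n(HCl) left over = 8.135 × 10^-3 mol (1:1 ratio)
n(HCl) consumed by analyte = 0.04133 − 8.135 × 10^-3 = 0.03319 mol
From the 1:2 ratio, n(Na2CO3) = 1/2 × 0.03319 = 0.01660 mol
mass of Na2CO3 = 0.01660 × 105.99 = 1.759 g

1.759 g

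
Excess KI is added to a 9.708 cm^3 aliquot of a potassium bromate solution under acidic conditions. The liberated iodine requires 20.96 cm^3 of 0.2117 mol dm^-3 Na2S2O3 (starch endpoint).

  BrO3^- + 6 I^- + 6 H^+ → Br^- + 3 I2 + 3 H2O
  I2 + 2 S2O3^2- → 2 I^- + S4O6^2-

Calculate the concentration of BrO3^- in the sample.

0.07618 mol/L

n(S2O3^2-) = 0.02096 × 0.2117 = 4.437 × 10^-3 mol
n(I2) = n(S2O3^2-)/2 = 2.219 × 10^-3 mol
From the 1:3 ratio, n(BrO3^-) in the aliquot = 1/3 × 2.219 × 10^-3 = 7.395 × 10^-4 mol
[BrO3^-] = 7.395 × 10^-4 / 0.009708 = 0.07618 mol/L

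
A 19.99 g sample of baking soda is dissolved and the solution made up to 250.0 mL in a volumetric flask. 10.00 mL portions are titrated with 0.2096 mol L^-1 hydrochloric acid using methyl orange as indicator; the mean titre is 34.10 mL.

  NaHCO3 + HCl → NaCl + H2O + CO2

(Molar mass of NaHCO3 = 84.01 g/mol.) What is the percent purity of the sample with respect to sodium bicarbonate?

75.09 %

n(HCl) per titration = 0.03410 × 0.2096 = 7.147 × 10^-3 mol
n(NaHCO3) in each aliquot = 7.147 × 10^-3 mol (1:1 ratio)
n(NaHCO3) in the whole flask = 7.147 × 10^-3 × 250.0/10.00 = 0.1787 mol
mass of NaHCO3 = 0.1787 × 84.01 = 15.01 g
% NaHCO3 = 15.01 / 19.99 × 100 = 75.09 %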